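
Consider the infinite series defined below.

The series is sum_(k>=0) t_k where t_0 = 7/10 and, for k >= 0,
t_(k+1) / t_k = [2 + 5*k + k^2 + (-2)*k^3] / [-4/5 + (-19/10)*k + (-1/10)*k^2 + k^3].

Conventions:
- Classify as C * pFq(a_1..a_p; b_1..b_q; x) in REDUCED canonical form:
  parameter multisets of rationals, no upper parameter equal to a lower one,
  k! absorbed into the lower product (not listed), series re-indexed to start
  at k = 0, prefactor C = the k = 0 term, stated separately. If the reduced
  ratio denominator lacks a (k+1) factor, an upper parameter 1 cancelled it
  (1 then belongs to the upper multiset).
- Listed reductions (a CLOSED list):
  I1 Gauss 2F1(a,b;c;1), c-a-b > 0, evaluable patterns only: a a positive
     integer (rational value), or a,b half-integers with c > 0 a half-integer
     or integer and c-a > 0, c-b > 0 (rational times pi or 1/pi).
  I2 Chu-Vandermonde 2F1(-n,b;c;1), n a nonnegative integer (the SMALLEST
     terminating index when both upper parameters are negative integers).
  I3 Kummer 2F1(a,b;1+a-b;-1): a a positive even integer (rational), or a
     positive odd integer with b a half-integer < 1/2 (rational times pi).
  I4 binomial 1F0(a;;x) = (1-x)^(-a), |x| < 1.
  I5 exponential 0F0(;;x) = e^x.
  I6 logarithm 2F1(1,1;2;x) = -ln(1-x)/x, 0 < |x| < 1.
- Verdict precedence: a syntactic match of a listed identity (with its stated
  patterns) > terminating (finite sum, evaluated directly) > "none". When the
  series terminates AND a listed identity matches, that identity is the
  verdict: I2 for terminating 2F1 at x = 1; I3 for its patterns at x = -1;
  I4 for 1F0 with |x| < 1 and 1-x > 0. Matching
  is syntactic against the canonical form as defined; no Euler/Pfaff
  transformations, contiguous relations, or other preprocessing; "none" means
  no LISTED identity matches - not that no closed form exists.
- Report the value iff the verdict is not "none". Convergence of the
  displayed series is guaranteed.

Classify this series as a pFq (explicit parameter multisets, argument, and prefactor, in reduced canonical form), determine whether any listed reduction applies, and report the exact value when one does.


The tell: x = (-2) and roots of the ratio polynomials (C = 7/10, x = -2) are the negated parameters.
Term ratio: r(k) = (-2) * (k-2) (k+1) / [(k-8/5) (k+1)] - rational in k. x = (-2); t_0 = 7/10; negate the roots.

Prefactor 7/10, argument -2: 2F1 with upper {-2, 1} over lower {-8/5}. Verdict: terminating - no listed pattern fits, but -2 in the upper list cuts the series at k = 2; direct evaluation. Exact value: 287/60.


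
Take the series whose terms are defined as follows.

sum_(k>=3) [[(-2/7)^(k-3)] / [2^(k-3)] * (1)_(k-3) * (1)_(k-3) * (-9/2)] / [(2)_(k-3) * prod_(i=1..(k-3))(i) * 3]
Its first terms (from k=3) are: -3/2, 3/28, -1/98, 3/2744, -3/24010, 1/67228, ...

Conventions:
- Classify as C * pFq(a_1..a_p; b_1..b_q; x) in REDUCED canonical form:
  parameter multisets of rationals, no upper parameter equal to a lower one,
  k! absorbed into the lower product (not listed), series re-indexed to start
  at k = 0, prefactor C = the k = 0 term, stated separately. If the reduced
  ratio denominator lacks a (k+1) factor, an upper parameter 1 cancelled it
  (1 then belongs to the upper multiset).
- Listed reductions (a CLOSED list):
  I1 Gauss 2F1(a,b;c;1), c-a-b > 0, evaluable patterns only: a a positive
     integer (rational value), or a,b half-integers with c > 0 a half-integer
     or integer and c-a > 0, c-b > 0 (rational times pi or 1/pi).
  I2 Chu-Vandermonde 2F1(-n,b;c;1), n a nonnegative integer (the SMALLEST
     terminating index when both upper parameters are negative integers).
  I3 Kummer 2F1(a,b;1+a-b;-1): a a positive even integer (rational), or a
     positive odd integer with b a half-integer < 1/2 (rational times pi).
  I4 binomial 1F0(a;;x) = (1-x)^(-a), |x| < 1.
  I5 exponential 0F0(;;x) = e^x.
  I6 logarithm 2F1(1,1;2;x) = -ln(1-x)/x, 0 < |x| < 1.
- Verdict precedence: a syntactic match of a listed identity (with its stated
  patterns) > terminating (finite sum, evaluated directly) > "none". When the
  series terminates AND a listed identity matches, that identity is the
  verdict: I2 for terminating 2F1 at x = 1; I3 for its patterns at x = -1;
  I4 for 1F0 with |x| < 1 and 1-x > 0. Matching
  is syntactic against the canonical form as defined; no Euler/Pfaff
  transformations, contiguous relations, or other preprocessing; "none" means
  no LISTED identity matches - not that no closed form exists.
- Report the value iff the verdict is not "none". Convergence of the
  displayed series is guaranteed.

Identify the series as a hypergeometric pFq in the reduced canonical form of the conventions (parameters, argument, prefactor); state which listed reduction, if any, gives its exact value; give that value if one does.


Key observation: with t_0 = -3/2, the two k-th powers (C = -3/2) combine into one argument.
Term ratio: r(k) = (-1/7) * (k+1) (k+1) / [(k+2) (k+1)] ; factor over Q: parameters, x = (-1/7), and C = -3/2.

Classification (C = -3/2): 2F1 with upper {1, 1}, lower {2}, argument x = -1/7. Verdict at x = -1/7: the logarithmic series (I6) matches (the logarithm: parameters (1,1;2), x = -1/7). Hence: (-21/2) * ln(8/7).


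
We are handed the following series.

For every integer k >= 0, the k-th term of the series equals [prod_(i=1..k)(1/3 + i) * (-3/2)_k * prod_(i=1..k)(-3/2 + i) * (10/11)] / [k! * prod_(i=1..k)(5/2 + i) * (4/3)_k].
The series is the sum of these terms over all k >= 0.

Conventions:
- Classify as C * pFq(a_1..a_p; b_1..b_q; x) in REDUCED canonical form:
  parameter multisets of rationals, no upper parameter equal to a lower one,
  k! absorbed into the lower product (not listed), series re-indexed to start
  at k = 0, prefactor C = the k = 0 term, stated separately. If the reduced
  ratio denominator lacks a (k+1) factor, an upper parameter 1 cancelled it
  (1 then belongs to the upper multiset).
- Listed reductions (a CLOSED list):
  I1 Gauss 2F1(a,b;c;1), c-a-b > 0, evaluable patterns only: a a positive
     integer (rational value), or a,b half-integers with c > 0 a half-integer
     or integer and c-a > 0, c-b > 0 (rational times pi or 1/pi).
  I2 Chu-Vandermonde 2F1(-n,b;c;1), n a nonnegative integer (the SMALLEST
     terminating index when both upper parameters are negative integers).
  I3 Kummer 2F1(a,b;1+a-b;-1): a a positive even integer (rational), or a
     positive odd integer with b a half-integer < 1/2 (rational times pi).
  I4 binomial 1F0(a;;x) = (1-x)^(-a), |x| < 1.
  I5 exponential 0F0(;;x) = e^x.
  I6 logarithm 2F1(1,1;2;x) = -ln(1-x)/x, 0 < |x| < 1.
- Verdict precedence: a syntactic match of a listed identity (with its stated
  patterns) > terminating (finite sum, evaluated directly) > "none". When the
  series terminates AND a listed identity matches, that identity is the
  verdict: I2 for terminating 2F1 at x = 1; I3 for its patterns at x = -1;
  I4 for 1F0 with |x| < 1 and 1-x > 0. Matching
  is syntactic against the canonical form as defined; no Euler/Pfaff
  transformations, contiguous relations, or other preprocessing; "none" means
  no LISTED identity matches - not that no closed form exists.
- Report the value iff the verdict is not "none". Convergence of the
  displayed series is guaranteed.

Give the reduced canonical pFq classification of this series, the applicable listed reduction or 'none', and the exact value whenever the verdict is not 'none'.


Prefactor 10/11, argument 1: 2F1 with upper {-3/2, -1/2} over lower {7/2}. Verdict: Gauss (I1, half-integer pattern) applies (x = 1; upper {-3/2, -1/2} half-integers, c = 7/2 in the evaluable pattern). Sum: (7875/22528) * pi.

The tell: t_0 being 10/11, the parameter 4/3 appears in both the upper and lower lists and cancels.
Consecutive-term ratio: r(k) = 1 * (k-3/2) (k-1/2) / [(k+7/2) (k+1)] - rational in k, leading ratio 1; with t_0 = 10/11, classification follows.


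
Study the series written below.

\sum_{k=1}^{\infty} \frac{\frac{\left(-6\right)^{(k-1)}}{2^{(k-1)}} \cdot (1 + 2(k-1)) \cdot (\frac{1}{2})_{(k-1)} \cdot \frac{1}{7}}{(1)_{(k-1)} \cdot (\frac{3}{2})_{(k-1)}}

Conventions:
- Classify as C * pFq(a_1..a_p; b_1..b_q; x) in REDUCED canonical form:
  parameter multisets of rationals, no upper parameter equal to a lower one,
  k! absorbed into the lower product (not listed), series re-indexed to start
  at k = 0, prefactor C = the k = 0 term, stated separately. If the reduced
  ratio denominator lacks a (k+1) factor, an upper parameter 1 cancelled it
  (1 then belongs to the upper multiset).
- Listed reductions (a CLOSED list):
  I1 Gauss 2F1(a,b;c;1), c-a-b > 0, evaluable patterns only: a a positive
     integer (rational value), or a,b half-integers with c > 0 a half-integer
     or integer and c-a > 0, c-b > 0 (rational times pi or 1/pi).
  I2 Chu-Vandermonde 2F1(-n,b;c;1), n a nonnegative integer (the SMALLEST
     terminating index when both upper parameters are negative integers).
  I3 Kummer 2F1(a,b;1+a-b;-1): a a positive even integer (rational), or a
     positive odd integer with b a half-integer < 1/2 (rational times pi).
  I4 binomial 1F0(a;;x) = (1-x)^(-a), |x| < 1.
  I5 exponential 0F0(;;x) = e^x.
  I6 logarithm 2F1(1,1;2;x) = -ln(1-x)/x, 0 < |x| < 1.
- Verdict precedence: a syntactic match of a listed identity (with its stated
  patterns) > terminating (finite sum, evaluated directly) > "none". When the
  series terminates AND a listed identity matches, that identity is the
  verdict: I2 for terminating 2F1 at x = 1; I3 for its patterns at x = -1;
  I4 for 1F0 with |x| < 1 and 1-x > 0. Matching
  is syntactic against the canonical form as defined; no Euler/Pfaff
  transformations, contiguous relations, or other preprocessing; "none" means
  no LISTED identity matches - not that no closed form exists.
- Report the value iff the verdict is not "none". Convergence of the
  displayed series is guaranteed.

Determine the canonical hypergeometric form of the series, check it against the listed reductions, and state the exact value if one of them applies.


Reduced: x = -3, 0F0, upper = {-}, lower = {-}, C = \frac{1}{7}. Verdict: this is the I5 exponential reduction (the 0F0 exponential series at x = -3). Hence: \frac{1}{7} \cdot e^{-3}.

The tell: from the first term \frac{1}{7}: the two k-th powers (C = 1/7, x = -3) combine into one argument.
Step ratio: r(k) = -3 * 1 / [(k+1)] - rational in k, leading ratio -3; with t_0 = \frac{1}{7}, classification follows.


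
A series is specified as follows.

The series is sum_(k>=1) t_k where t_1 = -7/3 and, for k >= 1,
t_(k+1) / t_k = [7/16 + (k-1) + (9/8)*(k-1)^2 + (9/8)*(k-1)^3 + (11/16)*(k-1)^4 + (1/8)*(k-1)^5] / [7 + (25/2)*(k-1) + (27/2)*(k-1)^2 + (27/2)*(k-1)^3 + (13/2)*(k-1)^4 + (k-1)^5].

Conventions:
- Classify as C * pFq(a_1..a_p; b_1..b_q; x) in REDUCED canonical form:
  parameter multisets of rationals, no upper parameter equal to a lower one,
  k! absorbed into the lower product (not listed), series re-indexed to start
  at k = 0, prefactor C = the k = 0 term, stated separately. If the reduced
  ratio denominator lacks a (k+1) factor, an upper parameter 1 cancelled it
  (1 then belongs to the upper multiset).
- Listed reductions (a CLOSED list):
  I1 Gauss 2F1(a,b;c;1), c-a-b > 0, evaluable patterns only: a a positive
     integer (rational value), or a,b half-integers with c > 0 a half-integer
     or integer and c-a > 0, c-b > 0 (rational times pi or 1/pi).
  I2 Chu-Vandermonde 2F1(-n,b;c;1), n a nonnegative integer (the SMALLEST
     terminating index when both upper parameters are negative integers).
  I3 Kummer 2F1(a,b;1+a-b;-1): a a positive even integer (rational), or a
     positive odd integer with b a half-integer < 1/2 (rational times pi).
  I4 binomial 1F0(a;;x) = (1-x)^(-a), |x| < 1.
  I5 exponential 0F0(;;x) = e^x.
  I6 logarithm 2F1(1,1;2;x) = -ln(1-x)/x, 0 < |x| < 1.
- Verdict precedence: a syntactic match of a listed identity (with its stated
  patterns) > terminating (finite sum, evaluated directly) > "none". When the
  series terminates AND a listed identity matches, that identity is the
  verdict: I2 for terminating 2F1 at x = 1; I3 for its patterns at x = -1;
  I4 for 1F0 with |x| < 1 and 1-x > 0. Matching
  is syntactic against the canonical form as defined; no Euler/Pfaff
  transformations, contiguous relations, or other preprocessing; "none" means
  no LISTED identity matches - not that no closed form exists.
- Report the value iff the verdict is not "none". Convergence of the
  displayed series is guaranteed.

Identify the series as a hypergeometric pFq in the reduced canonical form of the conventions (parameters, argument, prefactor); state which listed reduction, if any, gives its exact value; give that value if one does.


With C = -7/3: the canonical form is 2F1(1, 1; 2; 1/8). Verdict: the logarithmic series (I6) matches (the logarithm: parameters (1,1;2), x = 1/8). Its exact value is (56/3) * ln(7/8).

The tell: with t_0 = -7/3, cancel k^2 + 1 from the displayed ratio first; then C = -7/3, x = 1/8.
Adjacent-term ratio: r(k) = (1/8) * (k+1) (k+1) / [(k+2) (k+1)] - rational in k. x = (1/8); t_0 = -7/3; negate the roots.


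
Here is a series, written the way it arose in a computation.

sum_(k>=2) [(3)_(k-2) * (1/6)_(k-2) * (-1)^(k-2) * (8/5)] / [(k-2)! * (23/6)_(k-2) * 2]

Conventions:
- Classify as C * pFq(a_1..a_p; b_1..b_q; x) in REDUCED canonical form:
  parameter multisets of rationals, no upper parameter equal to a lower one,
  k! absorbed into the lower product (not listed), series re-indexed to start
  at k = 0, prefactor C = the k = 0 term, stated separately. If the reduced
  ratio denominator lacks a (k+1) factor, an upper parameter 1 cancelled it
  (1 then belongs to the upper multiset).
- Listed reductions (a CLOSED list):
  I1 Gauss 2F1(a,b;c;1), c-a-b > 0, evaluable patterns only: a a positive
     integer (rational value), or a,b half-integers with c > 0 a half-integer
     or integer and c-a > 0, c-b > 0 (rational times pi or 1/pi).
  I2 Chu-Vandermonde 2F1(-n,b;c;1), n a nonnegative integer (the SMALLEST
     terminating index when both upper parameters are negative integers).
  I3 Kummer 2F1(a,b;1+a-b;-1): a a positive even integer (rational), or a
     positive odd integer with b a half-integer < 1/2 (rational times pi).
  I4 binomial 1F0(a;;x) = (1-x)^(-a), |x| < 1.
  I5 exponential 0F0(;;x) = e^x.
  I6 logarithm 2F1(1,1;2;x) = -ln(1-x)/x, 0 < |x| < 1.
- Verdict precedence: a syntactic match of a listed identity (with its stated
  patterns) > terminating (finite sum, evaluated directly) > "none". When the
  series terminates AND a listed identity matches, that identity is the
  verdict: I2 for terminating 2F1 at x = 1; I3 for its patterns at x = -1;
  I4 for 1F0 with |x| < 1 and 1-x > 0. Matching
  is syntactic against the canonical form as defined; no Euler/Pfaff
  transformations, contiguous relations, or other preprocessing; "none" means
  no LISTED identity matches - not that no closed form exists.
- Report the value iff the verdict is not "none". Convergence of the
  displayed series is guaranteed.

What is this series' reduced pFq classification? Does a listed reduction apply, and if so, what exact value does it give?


The series (x = -1) is 2F1: upper {1/6, 3}, lower {23/6}, prefactor 4/5. Verdict: none. No listed pattern accepts 2F1(1/6, 3; 23/6; -1).

Key observation: t_0 being 4/5, the constant factors (C = 4/5, x = -1) combine into one prefactor.
Consecutive-term ratio: r(k) = (-1) * (k+1/6) (k+3) / [(k+23/6) (k+1)] - rational in k. x = (-1); t_0 = 4/5; negate the roots.


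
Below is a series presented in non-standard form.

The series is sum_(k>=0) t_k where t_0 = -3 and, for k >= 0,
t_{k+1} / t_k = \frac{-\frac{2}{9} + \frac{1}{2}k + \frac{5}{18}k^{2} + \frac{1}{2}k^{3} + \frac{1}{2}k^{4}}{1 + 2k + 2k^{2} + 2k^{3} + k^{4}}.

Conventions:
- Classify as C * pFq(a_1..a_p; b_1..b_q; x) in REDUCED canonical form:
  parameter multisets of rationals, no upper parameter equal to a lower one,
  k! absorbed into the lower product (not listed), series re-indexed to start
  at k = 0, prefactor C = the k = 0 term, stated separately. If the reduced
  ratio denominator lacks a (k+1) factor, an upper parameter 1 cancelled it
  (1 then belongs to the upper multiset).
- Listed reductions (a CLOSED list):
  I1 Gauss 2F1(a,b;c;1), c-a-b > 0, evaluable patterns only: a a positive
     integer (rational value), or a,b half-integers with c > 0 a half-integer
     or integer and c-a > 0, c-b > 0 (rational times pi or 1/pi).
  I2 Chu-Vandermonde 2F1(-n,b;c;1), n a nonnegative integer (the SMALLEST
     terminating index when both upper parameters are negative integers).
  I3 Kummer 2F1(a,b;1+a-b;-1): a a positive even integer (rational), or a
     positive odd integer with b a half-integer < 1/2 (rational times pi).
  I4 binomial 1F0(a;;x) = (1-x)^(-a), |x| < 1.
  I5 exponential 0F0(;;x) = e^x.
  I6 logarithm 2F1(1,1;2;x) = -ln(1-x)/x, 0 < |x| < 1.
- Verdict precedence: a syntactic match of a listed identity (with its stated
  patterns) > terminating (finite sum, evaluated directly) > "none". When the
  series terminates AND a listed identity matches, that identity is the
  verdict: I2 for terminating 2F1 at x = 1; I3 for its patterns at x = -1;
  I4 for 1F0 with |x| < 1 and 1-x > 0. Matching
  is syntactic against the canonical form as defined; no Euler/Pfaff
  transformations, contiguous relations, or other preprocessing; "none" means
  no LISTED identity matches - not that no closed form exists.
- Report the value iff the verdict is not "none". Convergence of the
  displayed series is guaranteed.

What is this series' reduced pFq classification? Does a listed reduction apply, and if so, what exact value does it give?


With C = -3: the canonical form is 2F1(-\frac{1}{3}, \frac{4}{3}; 1; \frac{1}{2}). Verdict: none - this 2F1 at x = \frac{1}{2} matches no listed pattern, and upper {-\frac{1}{3}, \frac{4}{3}} holds no stopper.

First insight: from the first term -3: the expanded ratio factors over Q; prefactor -3, roots give parameters.
Step ratio: r(k) = \frac{1}{2} * (k-\frac{1}{3}) (k+\frac{4}{3}) / [(k+1) (k+1)] - poly over poly, x = \frac{1}{2} from leading terms; C = -3 at k = 0.


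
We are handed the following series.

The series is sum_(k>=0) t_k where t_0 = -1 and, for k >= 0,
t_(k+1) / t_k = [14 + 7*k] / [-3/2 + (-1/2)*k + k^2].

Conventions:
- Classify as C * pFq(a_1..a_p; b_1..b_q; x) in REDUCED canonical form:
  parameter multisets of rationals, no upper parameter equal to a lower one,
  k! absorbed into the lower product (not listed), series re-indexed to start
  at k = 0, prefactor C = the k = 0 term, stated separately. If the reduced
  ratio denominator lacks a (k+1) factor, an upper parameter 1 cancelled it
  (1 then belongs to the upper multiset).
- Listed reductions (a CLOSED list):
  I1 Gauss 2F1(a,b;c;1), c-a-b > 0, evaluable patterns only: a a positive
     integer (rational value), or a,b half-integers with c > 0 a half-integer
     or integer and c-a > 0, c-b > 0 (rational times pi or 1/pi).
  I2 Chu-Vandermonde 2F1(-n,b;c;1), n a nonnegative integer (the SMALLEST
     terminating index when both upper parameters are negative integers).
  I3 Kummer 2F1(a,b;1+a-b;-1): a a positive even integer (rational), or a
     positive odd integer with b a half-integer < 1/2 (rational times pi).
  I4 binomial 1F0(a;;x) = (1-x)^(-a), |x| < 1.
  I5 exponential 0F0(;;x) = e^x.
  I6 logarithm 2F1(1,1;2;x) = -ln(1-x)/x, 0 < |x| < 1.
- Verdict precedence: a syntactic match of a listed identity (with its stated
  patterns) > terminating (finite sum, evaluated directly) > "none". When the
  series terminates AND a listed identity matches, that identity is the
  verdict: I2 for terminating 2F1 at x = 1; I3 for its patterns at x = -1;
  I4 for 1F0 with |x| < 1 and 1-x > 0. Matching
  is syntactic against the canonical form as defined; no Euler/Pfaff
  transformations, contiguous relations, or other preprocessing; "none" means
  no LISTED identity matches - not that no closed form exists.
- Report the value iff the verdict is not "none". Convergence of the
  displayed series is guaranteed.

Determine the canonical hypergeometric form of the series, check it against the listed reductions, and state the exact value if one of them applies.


Classification (C = -1): 1F1 with upper {2}, lower {-3/2}, argument x = 7. Verdict: no listed reduction: x = 7 and upper {2} fail every I1-I6 pattern.

The tell: t_0 being -1, the expanded ratio factors over Q; C = -1, roots give parameters.
Step ratio: r(k) = 7 * (k+2) / [(k-3/2) (k+1)] ; factor over Q: parameters, x = 7, and C = -1.


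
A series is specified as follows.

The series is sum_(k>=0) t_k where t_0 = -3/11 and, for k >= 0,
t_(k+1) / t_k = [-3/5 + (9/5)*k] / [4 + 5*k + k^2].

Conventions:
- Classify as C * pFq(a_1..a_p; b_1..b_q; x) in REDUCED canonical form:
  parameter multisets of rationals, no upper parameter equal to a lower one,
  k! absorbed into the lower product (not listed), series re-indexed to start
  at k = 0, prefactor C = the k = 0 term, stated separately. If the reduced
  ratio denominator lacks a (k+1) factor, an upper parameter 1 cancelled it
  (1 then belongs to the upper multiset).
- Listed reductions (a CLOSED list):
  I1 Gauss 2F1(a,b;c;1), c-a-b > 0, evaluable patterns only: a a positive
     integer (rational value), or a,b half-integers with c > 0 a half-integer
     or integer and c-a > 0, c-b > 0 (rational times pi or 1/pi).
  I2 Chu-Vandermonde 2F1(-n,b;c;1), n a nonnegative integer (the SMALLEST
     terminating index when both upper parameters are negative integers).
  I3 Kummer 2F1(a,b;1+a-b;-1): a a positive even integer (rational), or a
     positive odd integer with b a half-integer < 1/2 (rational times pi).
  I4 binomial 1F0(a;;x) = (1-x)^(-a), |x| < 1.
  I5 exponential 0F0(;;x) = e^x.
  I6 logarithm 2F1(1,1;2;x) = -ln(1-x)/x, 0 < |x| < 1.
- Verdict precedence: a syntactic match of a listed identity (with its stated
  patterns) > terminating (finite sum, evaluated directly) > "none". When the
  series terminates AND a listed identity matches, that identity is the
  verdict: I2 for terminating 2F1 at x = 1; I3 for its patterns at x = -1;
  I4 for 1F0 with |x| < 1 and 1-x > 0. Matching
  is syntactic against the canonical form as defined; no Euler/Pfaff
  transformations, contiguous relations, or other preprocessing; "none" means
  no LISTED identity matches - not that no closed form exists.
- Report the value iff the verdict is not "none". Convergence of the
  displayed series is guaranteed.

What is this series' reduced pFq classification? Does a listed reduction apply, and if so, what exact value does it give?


Canonical form: C = -3/11 times 1F1 with upper {-1/3}, lower {4}, x = 9/5. Verdict: no listed reduction: x = 9/5 and upper {-1/3} fail every I1-I6 pattern.

First insight: t_0 being -3/11, the expanded ratio factors over Q; C = -3/11, roots give parameters.
Consecutive-term ratio: r(k) = (9/5) * (k-1/3) / [(k+4) (k+1)] - poly over poly, x = (9/5) from leading terms; C = -3/11 at k = 0.


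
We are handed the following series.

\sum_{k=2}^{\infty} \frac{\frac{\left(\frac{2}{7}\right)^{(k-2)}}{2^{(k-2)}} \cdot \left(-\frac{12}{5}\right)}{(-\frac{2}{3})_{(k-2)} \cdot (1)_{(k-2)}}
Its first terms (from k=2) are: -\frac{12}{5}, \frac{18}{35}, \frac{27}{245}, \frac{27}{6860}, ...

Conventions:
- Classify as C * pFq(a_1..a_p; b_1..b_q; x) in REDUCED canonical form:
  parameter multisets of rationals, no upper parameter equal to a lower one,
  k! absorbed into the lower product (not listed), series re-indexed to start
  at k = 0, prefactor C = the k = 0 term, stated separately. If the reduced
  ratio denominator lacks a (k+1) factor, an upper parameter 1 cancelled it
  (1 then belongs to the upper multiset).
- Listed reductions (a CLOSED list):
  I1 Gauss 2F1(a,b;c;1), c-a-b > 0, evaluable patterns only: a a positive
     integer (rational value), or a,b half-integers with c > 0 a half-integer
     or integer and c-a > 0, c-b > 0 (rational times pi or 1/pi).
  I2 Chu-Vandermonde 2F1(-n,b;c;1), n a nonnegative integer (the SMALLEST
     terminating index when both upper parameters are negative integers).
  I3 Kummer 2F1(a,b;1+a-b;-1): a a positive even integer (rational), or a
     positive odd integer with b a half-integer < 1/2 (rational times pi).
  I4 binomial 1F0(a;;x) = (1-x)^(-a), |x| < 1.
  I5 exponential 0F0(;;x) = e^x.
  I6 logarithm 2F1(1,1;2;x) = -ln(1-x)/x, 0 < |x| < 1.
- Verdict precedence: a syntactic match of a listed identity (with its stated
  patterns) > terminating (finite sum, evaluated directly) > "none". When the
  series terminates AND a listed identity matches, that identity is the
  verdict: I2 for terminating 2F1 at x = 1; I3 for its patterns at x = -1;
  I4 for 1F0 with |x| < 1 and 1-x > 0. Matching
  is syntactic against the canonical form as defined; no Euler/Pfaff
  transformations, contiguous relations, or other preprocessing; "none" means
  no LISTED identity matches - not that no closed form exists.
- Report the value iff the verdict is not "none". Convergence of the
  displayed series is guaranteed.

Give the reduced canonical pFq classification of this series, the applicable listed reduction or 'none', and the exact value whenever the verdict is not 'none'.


At argument \frac{1}{7}: a 0F1 with upper {-}, lower {-\frac{2}{3}}, scaled by C = -\frac{12}{5}. Verdict: none. No listed pattern accepts 0F1(-; -\frac{2}{3}; \frac{1}{7}).

Structural cue: t_0 = -\frac{12}{5} here, and the two k-th powers (prefactor -12/5) combine into one argument.
Consecutive-term ratio: r(k) = \frac{1}{7} * 1 / [(k-\frac{2}{3}) (k+1)] - poly over poly, x = \frac{1}{7} from leading terms; C = -\frac{12}{5} at k = 0.


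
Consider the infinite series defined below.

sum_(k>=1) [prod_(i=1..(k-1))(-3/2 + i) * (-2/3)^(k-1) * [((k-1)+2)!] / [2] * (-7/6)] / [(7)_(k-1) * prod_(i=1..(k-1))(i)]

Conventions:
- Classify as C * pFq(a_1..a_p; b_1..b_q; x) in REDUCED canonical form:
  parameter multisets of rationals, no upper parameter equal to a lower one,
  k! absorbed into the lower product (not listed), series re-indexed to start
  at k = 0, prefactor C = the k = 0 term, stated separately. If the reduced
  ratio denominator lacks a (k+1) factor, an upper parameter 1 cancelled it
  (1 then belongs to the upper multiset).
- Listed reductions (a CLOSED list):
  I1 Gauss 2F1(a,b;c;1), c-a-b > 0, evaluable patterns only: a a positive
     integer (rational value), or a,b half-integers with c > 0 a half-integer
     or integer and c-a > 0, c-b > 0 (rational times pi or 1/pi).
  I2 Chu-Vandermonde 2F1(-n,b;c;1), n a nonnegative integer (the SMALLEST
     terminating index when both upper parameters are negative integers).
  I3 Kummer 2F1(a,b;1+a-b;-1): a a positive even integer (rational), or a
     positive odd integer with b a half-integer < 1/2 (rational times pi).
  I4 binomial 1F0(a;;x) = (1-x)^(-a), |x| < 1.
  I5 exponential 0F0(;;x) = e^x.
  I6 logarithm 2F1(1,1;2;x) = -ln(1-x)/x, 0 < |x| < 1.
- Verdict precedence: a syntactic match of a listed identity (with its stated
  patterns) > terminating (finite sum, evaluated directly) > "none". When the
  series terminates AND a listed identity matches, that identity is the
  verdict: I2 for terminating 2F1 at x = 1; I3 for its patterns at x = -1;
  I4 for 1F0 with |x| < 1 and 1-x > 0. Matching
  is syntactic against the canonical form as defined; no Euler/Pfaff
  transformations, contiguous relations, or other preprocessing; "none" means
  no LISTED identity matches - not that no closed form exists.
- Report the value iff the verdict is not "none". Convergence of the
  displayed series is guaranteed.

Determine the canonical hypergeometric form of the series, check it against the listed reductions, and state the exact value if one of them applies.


x = -2/3 here; the reduced form reads 2F1, upper {-1/2, 3}, lower {7}, C = -7/6. Verdict: none (x = -2/3): each listed identity misses the multisets {-1/2, 3} ; {7}.

First insight: t_0 being -7/6, the product of the first k integers (C = -7/6) is k!.
Consecutive-term ratio: r(k) = (-2/3) * (k-1/2) (k+3) / [(k+7) (k+1)] - rational in k, leading ratio (-2/3); with t_0 = -7/6, classification follows.


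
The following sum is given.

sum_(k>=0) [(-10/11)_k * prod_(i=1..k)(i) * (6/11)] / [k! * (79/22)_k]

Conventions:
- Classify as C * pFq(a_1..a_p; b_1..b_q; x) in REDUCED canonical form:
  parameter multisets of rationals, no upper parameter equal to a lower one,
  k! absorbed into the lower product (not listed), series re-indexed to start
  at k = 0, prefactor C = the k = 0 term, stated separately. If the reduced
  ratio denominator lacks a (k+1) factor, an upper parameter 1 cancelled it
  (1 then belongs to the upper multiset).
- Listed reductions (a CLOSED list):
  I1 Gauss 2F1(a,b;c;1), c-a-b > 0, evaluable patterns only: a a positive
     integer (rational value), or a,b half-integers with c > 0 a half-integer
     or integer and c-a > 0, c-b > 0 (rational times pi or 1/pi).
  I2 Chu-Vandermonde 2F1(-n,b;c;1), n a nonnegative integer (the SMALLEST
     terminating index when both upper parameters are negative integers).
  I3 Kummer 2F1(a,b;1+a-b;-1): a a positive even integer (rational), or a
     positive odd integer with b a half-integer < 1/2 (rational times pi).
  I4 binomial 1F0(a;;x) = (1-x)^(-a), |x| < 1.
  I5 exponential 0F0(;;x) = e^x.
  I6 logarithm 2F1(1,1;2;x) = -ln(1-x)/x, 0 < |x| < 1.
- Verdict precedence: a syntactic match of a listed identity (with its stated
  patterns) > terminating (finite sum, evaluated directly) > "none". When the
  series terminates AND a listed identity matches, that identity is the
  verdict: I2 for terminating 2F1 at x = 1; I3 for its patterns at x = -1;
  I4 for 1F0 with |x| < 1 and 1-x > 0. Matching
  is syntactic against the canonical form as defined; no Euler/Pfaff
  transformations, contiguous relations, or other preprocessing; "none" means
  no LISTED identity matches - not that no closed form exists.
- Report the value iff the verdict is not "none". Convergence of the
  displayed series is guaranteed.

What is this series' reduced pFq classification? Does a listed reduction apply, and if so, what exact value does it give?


Reduced: x = 1, 2F1, upper = {-10/11, 1}, lower = {79/22}, C = 6/11. Verdict: the Gauss summation I1 fires (x = 1: the Gamma ratio telescopes since c-a-b = 7/2 > 0 and a = 1 in Z>0). Value: 342/847.

Key step: from the first term 6/11: the running product (C = 6/11) telescopes to a rising factorial.
Ratio: r(k) = 1 * (k-10/11) (k+1) / [(k+79/22) (k+1)] - rational; roots negated = parameters, x = 1, C = 6/11.


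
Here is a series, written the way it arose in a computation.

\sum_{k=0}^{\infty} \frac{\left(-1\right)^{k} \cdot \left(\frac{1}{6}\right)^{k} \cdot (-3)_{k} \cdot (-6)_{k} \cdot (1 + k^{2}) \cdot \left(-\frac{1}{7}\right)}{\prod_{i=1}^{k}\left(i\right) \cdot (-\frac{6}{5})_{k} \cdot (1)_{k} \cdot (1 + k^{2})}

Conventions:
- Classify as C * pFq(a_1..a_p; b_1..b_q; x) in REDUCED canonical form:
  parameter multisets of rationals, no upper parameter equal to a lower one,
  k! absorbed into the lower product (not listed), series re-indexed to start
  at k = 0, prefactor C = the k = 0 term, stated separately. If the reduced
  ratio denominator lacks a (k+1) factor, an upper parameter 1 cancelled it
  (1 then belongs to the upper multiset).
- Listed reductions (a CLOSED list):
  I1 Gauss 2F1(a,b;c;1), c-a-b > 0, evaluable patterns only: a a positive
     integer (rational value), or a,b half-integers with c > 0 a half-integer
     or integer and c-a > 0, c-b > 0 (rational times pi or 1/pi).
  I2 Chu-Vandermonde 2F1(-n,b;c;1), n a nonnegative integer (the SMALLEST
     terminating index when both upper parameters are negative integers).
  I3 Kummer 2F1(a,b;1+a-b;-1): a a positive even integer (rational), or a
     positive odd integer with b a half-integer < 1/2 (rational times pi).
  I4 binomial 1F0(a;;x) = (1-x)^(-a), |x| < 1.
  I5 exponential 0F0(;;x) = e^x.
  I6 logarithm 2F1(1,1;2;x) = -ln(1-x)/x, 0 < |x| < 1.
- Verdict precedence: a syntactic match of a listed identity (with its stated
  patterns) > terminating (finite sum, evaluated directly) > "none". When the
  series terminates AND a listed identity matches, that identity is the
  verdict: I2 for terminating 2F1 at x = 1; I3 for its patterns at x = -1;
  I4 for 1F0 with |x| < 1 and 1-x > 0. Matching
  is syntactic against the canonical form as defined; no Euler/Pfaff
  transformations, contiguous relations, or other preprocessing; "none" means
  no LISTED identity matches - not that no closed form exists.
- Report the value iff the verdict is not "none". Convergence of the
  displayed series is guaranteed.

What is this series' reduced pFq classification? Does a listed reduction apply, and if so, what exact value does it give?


This is -\frac{1}{7} * 2F2(-6, -3; -\frac{6}{5}, 1; -\frac{1}{6}) in reduced canonical form. Verdict: terminating. With -3 upstairs the series is a 4-term polynomial sum; evaluated term by term. Sum: -\frac{1523}{1296}.

Key observation: t_0 = -\frac{1}{7} here, and the product of the first k integers (C = -1/7, x = -1/6) is k!.
Consecutive-term ratio: r(k) = -\frac{1}{6} * (k-6) (k-3) / [(k-\frac{6}{5}) (k+1) (k+1)] - rational in k, leading ratio -\frac{1}{6}; with t_0 = -\frac{1}{7}, classification follows.


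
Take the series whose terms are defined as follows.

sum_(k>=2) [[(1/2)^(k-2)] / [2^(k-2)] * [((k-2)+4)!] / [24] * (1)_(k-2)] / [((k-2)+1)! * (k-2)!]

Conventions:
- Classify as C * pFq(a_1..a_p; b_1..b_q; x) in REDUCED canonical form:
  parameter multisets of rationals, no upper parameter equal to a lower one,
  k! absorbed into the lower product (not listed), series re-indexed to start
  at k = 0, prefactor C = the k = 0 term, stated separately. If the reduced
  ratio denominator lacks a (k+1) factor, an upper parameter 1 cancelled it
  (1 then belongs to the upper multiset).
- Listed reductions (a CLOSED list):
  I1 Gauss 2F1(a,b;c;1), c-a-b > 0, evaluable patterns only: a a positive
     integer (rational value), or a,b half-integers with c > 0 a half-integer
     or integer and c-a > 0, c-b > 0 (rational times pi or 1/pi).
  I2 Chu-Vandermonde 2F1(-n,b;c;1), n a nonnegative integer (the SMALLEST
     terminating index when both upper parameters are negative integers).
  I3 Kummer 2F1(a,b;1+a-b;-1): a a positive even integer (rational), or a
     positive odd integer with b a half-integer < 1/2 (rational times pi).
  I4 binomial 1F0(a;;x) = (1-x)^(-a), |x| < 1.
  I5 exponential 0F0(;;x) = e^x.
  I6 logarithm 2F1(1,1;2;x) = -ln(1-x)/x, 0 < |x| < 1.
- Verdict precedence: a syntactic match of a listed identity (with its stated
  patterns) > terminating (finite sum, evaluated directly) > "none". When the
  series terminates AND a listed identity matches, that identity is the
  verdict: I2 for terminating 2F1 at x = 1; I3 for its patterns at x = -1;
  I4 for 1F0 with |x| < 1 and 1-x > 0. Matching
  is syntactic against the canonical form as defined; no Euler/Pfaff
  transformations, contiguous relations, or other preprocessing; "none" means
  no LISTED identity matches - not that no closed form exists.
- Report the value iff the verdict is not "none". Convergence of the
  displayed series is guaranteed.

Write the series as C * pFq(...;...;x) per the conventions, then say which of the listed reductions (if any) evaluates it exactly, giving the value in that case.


At argument 1/4: a 2F1 with upper {1, 5}, lower {2}, scaled by C = 1. Verdict: none (x = 1/4): each listed identity misses the multisets {1, 5} ; {2}.

The tell: t_0 being 1, the factorial ratio (C = 1, x = 1/4) (k+a-1)!/(a-1)! is a rising factorial (a)_k.
Term ratio: r(k) = (1/4) * (k+1) (k+5) / [(k+2) (k+1)] - rational; roots negated = parameters, x = (1/4), C = 1.


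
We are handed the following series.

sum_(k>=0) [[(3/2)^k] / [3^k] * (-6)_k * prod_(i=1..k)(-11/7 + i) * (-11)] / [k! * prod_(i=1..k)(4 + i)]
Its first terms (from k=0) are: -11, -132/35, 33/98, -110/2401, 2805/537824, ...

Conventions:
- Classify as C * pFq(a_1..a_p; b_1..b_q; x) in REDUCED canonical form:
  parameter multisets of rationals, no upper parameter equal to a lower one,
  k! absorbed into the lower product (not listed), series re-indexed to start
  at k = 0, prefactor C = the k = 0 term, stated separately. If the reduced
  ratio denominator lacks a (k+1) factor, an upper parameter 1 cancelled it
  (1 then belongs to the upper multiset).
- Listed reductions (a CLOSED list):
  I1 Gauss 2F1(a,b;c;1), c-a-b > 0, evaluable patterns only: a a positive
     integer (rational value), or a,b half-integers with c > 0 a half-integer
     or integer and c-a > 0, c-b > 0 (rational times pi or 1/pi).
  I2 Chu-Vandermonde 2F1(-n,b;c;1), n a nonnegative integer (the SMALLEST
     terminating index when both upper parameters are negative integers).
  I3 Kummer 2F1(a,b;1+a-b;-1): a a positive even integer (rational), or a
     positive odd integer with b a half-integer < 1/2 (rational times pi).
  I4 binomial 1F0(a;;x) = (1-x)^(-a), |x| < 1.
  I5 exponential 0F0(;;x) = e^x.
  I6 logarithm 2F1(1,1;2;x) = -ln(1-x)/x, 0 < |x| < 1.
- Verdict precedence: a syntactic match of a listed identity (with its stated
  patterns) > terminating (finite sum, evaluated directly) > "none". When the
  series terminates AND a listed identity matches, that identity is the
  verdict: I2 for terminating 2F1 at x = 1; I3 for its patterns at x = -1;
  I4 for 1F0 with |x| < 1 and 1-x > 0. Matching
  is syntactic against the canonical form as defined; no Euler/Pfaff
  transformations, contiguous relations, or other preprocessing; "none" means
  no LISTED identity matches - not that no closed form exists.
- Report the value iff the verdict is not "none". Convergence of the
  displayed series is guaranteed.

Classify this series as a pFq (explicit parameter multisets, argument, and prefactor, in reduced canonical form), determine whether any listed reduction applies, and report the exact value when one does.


At argument 1/2: a 2F1 with upper {-6, -4/7}, lower {5}, scaled by C = -11. Verdict: terminating - no listed pattern fits, but -6 in the upper list cuts the series at k = 6; direct evaluation. Value: -715280467/49412580.

Structural cue: t_0 = -11 here, and the running product (C = -11, x = 1/2) telescopes to a rising factorial.
Consecutive-term ratio: r(k) = (1/2) * (k-6) (k-4/7) / [(k+5) (k+1)] - rational in k, leading ratio (1/2); with t_0 = -11, classification follows.


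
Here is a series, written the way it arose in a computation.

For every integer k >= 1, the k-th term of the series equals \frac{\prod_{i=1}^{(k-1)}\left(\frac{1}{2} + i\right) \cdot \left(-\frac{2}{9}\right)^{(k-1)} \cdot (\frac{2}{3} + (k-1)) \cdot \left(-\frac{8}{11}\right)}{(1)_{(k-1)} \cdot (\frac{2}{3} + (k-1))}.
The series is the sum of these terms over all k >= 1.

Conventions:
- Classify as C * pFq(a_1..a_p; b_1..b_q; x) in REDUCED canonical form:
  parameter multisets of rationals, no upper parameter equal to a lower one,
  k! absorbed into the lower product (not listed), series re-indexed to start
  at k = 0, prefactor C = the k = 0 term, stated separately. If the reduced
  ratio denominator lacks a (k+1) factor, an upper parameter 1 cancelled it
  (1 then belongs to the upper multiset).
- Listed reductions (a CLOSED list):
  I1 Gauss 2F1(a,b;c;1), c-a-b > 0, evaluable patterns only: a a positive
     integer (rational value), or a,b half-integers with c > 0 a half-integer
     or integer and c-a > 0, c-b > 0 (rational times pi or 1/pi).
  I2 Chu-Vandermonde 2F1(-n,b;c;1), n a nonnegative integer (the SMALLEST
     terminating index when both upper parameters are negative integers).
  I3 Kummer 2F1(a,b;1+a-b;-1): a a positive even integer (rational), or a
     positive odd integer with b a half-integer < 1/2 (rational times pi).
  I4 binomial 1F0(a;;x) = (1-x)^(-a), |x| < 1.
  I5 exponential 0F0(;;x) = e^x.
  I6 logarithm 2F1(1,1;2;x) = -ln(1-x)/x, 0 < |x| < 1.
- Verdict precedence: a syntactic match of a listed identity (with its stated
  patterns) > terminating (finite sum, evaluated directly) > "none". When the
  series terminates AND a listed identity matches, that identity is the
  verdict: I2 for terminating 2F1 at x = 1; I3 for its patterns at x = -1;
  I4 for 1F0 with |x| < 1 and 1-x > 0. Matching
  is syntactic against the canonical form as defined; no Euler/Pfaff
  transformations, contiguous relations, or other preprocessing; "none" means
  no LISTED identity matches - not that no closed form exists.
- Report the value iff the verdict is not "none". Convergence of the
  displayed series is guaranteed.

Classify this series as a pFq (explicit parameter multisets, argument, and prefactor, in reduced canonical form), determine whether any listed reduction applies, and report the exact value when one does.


Reduced: x = -\frac{2}{9}, 1F0, upper = {\frac{3}{2}}, lower = {-}, C = -\frac{8}{11}. Verdict: this is the binomial series (I4) (the 1F0 binomial series: exponent -3/2, x = -\frac{2}{9}). Value: \left(-\frac{8}{11}\right) \cdot \left(\frac{11}{9}\right)^{-\frac{3}{2}}.

The tell: x = -\frac{2}{9} and the factor k + 2/3 cancels (top and bottom), leaving prefactor -8/11.
Consecutive-term ratio: r(k) = -\frac{2}{9} * (k+\frac{3}{2}) / [(k+1)] - rational in k. x = -\frac{2}{9}; t_0 = -\frac{8}{11}; negate the roots.
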